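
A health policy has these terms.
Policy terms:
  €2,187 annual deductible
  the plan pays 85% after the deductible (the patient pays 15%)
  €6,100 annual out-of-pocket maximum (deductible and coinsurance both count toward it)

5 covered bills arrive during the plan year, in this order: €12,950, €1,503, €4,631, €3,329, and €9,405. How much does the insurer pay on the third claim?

€3,936.35

Claim 1 — €12,950: €2,187 finishes the deductible; €10,763 goes to coinsurance; coinsurance €10,763 × 15% = €1,614.45. Cost to patient: €3,801.45. OOP to date €3,801.45. Plan pays €12,950 − €3,801.45 = €9,148.55.
Claim 2 — €1,503: deductible met; 15% of €1,503 = €225.45. Patient pays €225.45; OOP now €4,026.90. Insurer: €1,503 − €225.45 = €1,277.55.
Claim 3 — €4,631: deductible met; 15% of €4,631 = €694.65. Patient pays €694.65; OOP now €4,721.55. Plan pays €4,631 − €694.65 = €3,936.35.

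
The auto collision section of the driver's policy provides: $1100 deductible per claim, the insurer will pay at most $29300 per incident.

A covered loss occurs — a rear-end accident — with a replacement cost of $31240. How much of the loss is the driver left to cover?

Subtract the deductible: $31240 − $1100 = $30140.
The $29300 per-incident cap binds; insurer pays $29300.
Driver's share is the uncovered remainder: $31240 − $29300 = $1940.

$1940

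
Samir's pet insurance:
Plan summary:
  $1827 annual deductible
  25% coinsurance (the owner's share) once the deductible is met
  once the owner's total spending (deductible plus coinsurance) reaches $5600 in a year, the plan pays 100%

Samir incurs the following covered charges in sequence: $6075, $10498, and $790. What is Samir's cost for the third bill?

$86.50

#1 ($6075): $1827 to deductible, leaving $4248; coinsurance $4248 × 25% = $1062. Owner owes $2889 (running OOP $2889).
#2 ($10498): deductible met; 25% of $10498 = $2624.50. Owner owes $2624.50 (running OOP $5513.50).
#3 ($790): deductible met; 25% of $790 = $197.50. Adding that to $5513.50 gives $5711, past the $5600 cap; owner pays only $5600 − $5513.50 = $86.50.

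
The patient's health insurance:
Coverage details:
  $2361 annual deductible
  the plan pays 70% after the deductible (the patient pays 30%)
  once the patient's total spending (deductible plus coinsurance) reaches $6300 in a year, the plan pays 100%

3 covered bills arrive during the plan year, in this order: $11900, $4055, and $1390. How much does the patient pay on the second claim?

#1 ($11900): $2361 to deductible, leaving $9539; 30% of $9539 = $2861.70. Patient pays $5222.70; OOP now $5222.70.
#2 ($4055): 30% coinsurance on $4055 = $1216.50. That would push OOP to $6439.20, over the $6300 cap, so patient pays $6300 − $5222.70 = $1077.30.

$1077.30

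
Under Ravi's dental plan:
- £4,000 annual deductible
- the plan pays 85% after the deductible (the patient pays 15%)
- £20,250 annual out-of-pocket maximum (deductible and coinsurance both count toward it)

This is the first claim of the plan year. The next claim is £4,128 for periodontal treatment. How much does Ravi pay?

Deductible not yet touched, so the first £4,000 of the bill goes to the deductible.
After the £4,000 deductible portion, £4,128 − £4,000 = £128 is subject to coinsurance.
Patient's 15% share of £128 is £19.20.
So the patient owes £4,000 + £19.20 = £4,019.20 before any cap.
Cumulative spending £0 + £4,019.20 = £4,019.20 stays under the £20,250 maximum.

£4,019.20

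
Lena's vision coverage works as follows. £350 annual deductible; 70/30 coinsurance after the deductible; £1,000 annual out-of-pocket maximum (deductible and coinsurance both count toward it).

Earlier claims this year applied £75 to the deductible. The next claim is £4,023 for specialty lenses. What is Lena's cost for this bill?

£925

£75 of the £350 deductible is already met, leaving £275.
After the £275 deductible portion, £4,023 − £275 = £3,748 is subject to coinsurance.
Member's 30% share of £3,748 is £1,124.40.
Member responsibility before any cap: £275 + £1,124.40 = £1,399.40.
That would bring total out-of-pocket to £1,474.40, past the £1,000 cap. The member is capped at £1,000 − £75 = £925 on this claim.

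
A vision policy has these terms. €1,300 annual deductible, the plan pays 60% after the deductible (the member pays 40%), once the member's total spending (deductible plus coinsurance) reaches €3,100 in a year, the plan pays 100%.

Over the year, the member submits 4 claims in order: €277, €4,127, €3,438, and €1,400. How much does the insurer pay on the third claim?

€2,879.60

Claim 1 (€277): all of it applies to the deductible. Cost to member: €277. OOP to date €277. Insurer: €277 − €277 = €0.
Claim 2 (€4,127): €1,023 to deductible, leaving €3,104; 40% of €3,104 = €1,241.60. Member pays €2,264.60; OOP now €2,541.60. Plan pays €4,127 − €2,264.60 = €1,862.40.
Claim 3 (€3,438): deductible met; 40% of €3,438 = €1,375.20. That would push OOP to €3,916.80, over the €3,100 cap, so member pays €3,100 − €2,541.60 = €558.40. Plan pays €3,438 − €558.40 = €2,879.60.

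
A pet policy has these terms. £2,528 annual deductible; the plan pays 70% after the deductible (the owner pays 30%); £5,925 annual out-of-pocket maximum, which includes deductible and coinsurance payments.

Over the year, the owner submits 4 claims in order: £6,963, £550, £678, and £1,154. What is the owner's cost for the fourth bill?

£346.20

Bill 1, £6,963: £2,528 finishes the deductible; £4,435 goes to coinsurance; 30% of £4,435 = £1,330.50. Owner pays £3,858.50; OOP now £3,858.50.
Bill 2, £550: deductible met; 30% of £550 = £165. Cost to owner: £165. OOP to date £4,023.50.
Bill 3, £678: 30% coinsurance on £678 = £203.40. Owner owes £203.40 (running OOP £4,226.90).
Bill 4, £1,154: deductible already satisfied, so owner's share is 30% × £1,154 = £346.20. Owner owes £346.20 (running OOP £4,573.10).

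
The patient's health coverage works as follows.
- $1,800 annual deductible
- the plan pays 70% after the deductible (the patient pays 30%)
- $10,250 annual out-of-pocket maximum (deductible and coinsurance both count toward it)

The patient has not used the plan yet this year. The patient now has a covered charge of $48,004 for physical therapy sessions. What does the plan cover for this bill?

The full $1,800 deductible is still open; $1,800 of this bill applies to it.
After the $1,800 deductible portion, $48,004 − $1,800 = $46,204 is subject to coinsurance.
Coinsurance: $46,204 × 30% = $13,861.20.
Patient responsibility before any cap: $1,800 + $13,861.20 = $15,661.20.
That would bring total out-of-pocket to $15,661.20, past the $10,250 cap. The patient is capped at $10,250 − $0 = $10,250 on this claim.
The plan picks up $48,004 − $10,250 = $37,754.

$37,754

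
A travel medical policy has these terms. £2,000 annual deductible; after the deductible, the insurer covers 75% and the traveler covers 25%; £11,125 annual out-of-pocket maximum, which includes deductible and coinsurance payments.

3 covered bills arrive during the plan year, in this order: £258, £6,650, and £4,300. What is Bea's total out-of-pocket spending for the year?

£4,302

Claim 1 (£258): entire amount goes to the deductible. Traveler owes £258 (running OOP £258).
Claim 2 (£6,650): £1,742 finishes the deductible; £4,908 goes to coinsurance; 25% of £4,908 = £1,227. Traveler owes £2,969 (running OOP £3,227).
Claim 3 (£4,300): 25% coinsurance on £4,300 = £1,075. Traveler pays £1,075; OOP now £4,302.
Summing the traveler's payments: £258 + £2,969 + £1,075 = £4,302.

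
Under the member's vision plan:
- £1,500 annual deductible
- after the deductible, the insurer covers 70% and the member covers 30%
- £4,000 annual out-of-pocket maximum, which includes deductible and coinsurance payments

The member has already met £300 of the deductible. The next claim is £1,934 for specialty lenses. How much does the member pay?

Deductible still to meet: £1,500 − £300 = £1,200.
After the £1,200 deductible portion, £1,934 − £1,200 = £734 is subject to coinsurance.
30% of £734 = £220.20 falls to the member.
So the member owes £1,200 + £220.20 = £1,420.20 before any cap.
Total out-of-pocket so far would be £300 + £1,420.20 = £1,720.20, below the £4,000 cap — no reduction.

£1,420.20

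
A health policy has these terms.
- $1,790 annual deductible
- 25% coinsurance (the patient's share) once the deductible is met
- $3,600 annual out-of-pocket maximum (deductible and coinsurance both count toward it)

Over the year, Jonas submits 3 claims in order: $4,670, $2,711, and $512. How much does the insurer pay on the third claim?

$384

Bill 1, $4,670: $1,790 finishes the deductible; $2,880 goes to coinsurance; 25% of $2,880 = $720. Patient pays $2,510; OOP now $2,510. Plan pays $4,670 − $2,510 = $2,160.
Bill 2, $2,711: 25% coinsurance on $2,711 = $677.75. Patient pays $677.75; OOP now $3,187.75. Insurer: $2,711 − $677.75 = $2,033.25.
Bill 3, $512: deductible met; 25% of $512 = $128. Patient owes $128 (running OOP $3,315.75). Insurer: $512 − $128 = $384.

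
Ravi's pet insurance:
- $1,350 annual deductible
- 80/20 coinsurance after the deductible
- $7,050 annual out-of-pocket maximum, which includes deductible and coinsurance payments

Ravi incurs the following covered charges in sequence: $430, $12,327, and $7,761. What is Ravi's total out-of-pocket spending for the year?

$5,183.60

Claim 1 — $430: fully absorbed by the deductible. Owner pays $430; OOP now $430.
Claim 2 — $12,327: deductible takes $920, $11,407 remains; coinsurance $11,407 × 20% = $2,281.40. Owner owes $3,201.40 (running OOP $3,631.40).
Claim 3 — $7,761: 20% coinsurance on $7,761 = $1,552.20. Cost to owner: $1,552.20. OOP to date $5,183.60.
Summing the owner's payments: $430 + $3,201.40 + $1,552.20 = $5,183.60.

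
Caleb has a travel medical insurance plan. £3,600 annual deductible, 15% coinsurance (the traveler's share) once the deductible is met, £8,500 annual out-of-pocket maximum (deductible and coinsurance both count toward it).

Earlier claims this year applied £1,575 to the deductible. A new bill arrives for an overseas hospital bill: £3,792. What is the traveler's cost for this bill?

£2,290.05

Remaining deductible: £3,600 − £1,575 = £2,025.
After the £2,025 deductible portion, £3,792 − £2,025 = £1,767 is subject to coinsurance.
Coinsurance: £1,767 × 15% = £265.05.
Traveler responsibility before any cap: £2,025 + £265.05 = £2,290.05.
Cumulative spending £1,575 + £2,290.05 = £3,865.05 stays under the £8,500 maximum.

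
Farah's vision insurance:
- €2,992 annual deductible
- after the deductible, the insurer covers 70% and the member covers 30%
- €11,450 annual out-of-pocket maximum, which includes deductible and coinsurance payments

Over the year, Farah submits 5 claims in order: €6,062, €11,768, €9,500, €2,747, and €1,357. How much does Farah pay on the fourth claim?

€824.10

Claim 1 (€6,062): deductible takes €2,992, €3,070 remains; 30% of €3,070 = €921. Member pays €3,913; OOP now €3,913.
Claim 2 (€11,768): deductible already satisfied, so member's share is 30% × €11,768 = €3,530.40. Member pays €3,530.40; OOP now €7,443.40.
Claim 3 (€9,500): deductible already satisfied, so member's share is 30% × €9,500 = €2,850. Cost to member: €2,850. OOP to date €10,293.40.
Claim 4 (€2,747): deductible already satisfied, so member's share is 30% × €2,747 = €824.10. Member pays €824.10; OOP now €11,117.50.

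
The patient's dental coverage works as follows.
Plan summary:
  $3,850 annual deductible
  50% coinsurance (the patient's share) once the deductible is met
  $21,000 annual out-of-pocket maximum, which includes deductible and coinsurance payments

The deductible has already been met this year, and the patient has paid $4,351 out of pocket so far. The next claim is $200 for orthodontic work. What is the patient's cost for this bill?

$100

With the deductible met, the entire $200 is subject to coinsurance.
Coinsurance: $200 × 50% = $100.
Year-to-date out-of-pocket becomes $4,351 + $100 = $4,451, still under the $21,000 maximum, so no cap applies.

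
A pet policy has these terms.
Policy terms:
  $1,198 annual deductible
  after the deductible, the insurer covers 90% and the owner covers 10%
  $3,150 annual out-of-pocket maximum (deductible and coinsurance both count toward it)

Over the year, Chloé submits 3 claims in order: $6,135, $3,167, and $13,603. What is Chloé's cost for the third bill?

#1 ($6,135): deductible takes $1,198, $4,937 remains; owner's 10% is $493.70. Cost to owner: $1,691.70. OOP to date $1,691.70.
#2 ($3,167): deductible met; 10% of $3,167 = $316.70. Owner pays $316.70; OOP now $2,008.40.
#3 ($13,603): deductible already satisfied, so owner's share is 10% × $13,603 = $1,360.30. OOP would hit $3,368.70 > $3,150, so the cap limits the owner to $3,150 − $2,008.40 = $1,141.60.

$1,141.60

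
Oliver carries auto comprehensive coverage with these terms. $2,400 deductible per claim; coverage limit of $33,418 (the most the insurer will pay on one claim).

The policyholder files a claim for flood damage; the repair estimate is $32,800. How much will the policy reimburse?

$30,400

Less the $2,400 deductible: $32,800 − $2,400 = $30,400.
That's under the $33,418 cap, so the insurer reimburses the full $30,400.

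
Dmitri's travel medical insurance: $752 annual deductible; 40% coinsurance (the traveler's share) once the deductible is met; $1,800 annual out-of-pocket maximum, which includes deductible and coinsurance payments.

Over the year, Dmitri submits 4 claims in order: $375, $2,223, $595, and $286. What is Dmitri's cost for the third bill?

Claim 1 ($375): entire amount goes to the deductible. Traveler pays $375; OOP now $375.
Claim 2 ($2,223): $377 to deductible, leaving $1,846; coinsurance $1,846 × 40% = $738.40. Cost to traveler: $1,115.40. OOP to date $1,490.40.
Claim 3 ($595): 40% coinsurance on $595 = $238. Traveler pays $238; OOP now $1,728.40.

$238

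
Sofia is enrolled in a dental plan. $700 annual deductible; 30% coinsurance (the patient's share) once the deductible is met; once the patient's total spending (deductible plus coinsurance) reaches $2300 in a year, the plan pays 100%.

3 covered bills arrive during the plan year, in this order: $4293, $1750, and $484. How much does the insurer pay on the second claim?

$1227.90

#1 ($4293): $700 finishes the deductible; $3593 goes to coinsurance; patient's 30% is $1077.90. Patient pays $1777.90; OOP now $1777.90. Insurer: $4293 − $1777.90 = $2515.10.
#2 ($1750): 30% coinsurance on $1750 = $525. Adding that to $1777.90 gives $2302.90, past the $2300 cap; patient pays only $2300 − $1777.90 = $522.10. Insurer: $1750 − $522.10 = $1227.90.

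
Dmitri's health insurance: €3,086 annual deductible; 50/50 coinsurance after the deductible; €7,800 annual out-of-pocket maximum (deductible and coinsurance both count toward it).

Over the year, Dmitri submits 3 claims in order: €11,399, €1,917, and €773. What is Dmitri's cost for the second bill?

Claim 1 (€11,399): €3,086 to deductible, leaving €8,313; coinsurance €8,313 × 50% = €4,156.50. Patient owes €7,242.50 (running OOP €7,242.50).
Claim 2 (€1,917): 50% coinsurance on €1,917 = €958.50. OOP would hit €8,201 > €7,800, so the cap limits the patient to €7,800 − €7,242.50 = €557.50.

€557.50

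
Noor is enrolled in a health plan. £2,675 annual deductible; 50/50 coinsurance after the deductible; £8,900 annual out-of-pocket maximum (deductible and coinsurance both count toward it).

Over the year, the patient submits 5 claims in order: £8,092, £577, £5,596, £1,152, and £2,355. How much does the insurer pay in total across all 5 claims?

Bill 1, £8,092: £2,675 to deductible, leaving £5,417; patient's 50% is £2,708.50. Cost to patient: £5,383.50. OOP to date £5,383.50. Plan pays £8,092 − £5,383.50 = £2,708.50.
Bill 2, £577: deductible already satisfied, so patient's share is 50% × £577 = £288.50. Cost to patient: £288.50. OOP to date £5,672. Plan pays £577 − £288.50 = £288.50.
Bill 3, £5,596: deductible met; 50% of £5,596 = £2,798. Patient owes £2,798 (running OOP £8,470). Insurer: £5,596 − £2,798 = £2,798.
Bill 4, £1,152: 50% coinsurance on £1,152 = £576. OOP would hit £9,046 > £8,900, so the cap limits the patient to £8,900 − £8,470 = £430. Insurer: £1,152 − £430 = £722.
Bill 5, £2,355: deductible met; 50% of £2,355 = £1,177.50. Adding that to £8,900 gives £10,077.50, past the £8,900 cap; patient pays only £8,900 − £8,900 = £0. Plan pays £2,355 − £0 = £2,355.
Insurer total = bills − patient's total = £17,772 − £8,900 = £8,872.

£8,872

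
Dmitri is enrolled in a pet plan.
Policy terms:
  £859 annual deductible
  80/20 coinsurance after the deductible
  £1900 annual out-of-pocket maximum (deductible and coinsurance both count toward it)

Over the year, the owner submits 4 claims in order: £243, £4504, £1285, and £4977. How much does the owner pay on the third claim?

Bill 1, £243: all of it applies to the deductible. Owner owes £243 (running OOP £243).
Bill 2, £4504: £616 finishes the deductible; £3888 goes to coinsurance; coinsurance £3888 × 20% = £777.60. Cost to owner: £1393.60. OOP to date £1636.60.
Bill 3, £1285: 20% coinsurance on £1285 = £257. Owner owes £257 (running OOP £1893.60).

£257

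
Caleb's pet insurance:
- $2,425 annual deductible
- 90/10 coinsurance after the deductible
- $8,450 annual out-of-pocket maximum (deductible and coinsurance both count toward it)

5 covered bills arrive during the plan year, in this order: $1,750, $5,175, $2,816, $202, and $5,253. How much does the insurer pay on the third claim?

$2,534.40

Bill 1, $1,750: all of it applies to the deductible. Owner owes $1,750 (running OOP $1,750). Insurer: $1,750 − $1,750 = $0.
Bill 2, $5,175: deductible takes $675, $4,500 remains; 10% of $4,500 = $450. Cost to owner: $1,125. OOP to date $2,875. Plan pays $5,175 − $1,125 = $4,050.
Bill 3, $2,816: deductible met; 10% of $2,816 = $281.60. Owner owes $281.60 (running OOP $3,156.60). Plan pays $2,816 − $281.60 = $2,534.40.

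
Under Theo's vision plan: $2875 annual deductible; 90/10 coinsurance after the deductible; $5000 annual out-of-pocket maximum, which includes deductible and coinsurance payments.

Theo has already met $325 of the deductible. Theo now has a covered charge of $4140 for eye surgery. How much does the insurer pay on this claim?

$325 of the $2875 deductible is already met, leaving $2550.
After the $2550 deductible portion, $4140 − $2550 = $1590 is subject to coinsurance.
10% of $1590 = $159 falls to the member.
So the member owes $2550 + $159 = $2709 before any cap.
Year-to-date out-of-pocket becomes $325 + $2709 = $3034, still under the $5000 maximum, so no cap applies.
Insurer pays the balance: $4140 − $2709 = $1431.

$1431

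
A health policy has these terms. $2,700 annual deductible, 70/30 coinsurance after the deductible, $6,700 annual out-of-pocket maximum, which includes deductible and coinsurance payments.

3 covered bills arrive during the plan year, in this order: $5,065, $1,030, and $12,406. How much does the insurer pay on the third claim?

Claim 1 ($5,065): $2,700 to deductible, leaving $2,365; patient's 30% is $709.50. Cost to patient: $3,409.50. OOP to date $3,409.50. Plan pays $5,065 − $3,409.50 = $1,655.50.
Claim 2 ($1,030): 30% coinsurance on $1,030 = $309. Patient pays $309; OOP now $3,718.50. Plan pays $1,030 − $309 = $721.
Claim 3 ($12,406): 30% coinsurance on $12,406 = $3,721.80. Adding that to $3,718.50 gives $7,440.30, past the $6,700 cap; patient pays only $6,700 − $3,718.50 = $2,981.50. Plan pays $12,406 − $2,981.50 = $9,424.50.

$9,424.50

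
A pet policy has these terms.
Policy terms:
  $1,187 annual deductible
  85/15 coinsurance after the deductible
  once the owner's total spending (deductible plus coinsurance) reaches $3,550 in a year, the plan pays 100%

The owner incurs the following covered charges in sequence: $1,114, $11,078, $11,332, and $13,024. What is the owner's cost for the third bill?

$712.25

Claim 1 — $1,114: entire amount goes to the deductible. Cost to owner: $1,114. OOP to date $1,114.
Claim 2 — $11,078: deductible takes $73, $11,005 remains; owner's 15% is $1,650.75. Cost to owner: $1,723.75. OOP to date $2,837.75.
Claim 3 — $11,332: 15% coinsurance on $11,332 = $1,699.80. OOP would hit $4,537.55 > $3,550, so the cap limits the owner to $3,550 − $2,837.75 = $712.25.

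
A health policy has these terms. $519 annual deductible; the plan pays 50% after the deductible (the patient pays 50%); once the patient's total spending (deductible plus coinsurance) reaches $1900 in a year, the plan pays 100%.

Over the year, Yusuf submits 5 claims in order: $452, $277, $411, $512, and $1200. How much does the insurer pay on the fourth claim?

Bill 1, $452: all of it applies to the deductible. Patient owes $452 (running OOP $452). Plan pays $452 − $452 = $0.
Bill 2, $277: $67 to deductible, leaving $210; coinsurance $210 × 50% = $105. Patient owes $172 (running OOP $624). Insurer: $277 − $172 = $105.
Bill 3, $411: deductible met; 50% of $411 = $205.50. Patient pays $205.50; OOP now $829.50. Insurer: $411 − $205.50 = $205.50.
Bill 4, $512: deductible met; 50% of $512 = $256. Cost to patient: $256. OOP to date $1085.50. Insurer: $512 − $256 = $256.

$256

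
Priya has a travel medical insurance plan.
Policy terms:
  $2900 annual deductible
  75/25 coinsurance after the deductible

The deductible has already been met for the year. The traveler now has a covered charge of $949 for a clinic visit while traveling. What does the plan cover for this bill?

$711.75

The deductible is already satisfied, so the full bill goes to coinsurance.
Coinsurance: $949 × 25% = $237.25.
The insurer covers the remainder: $949 − $237.25 = $711.75.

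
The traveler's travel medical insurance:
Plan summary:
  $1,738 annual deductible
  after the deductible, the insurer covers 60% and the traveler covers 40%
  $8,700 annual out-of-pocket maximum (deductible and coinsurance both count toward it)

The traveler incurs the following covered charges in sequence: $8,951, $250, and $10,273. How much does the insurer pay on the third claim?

Claim 1 ($8,951): $1,738 finishes the deductible; $7,213 goes to coinsurance; 40% of $7,213 = $2,885.20. Cost to traveler: $4,623.20. OOP to date $4,623.20. Plan pays $8,951 − $4,623.20 = $4,327.80.
Claim 2 ($250): 40% coinsurance on $250 = $100. Traveler pays $100; OOP now $4,723.20. Insurer: $250 − $100 = $150.
Claim 3 ($10,273): 40% coinsurance on $10,273 = $4,109.20. Adding that to $4,723.20 gives $8,832.40, past the $8,700 cap; traveler pays only $8,700 − $4,723.20 = $3,976.80. Insurer: $10,273 − $3,976.80 = $6,296.20.

$6,296.20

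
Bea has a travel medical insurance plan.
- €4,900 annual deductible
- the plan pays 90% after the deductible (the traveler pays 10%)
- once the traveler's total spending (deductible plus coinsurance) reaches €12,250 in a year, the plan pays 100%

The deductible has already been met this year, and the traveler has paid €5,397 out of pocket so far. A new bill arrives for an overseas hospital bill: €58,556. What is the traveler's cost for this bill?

€5,855.60

The deductible is already satisfied, so the full bill goes to coinsurance.
Traveler's 10% share of €58,556 is €5,855.60.
Total out-of-pocket so far would be €5,397 + €5,855.60 = €11,252.60, below the €12,250 cap — no reduction.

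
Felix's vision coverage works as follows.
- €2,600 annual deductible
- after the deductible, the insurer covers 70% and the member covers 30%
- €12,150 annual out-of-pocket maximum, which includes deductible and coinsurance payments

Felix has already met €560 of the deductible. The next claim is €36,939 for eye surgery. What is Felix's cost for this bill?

€11,590

Remaining deductible: €2,600 − €560 = €2,040.
That leaves €36,939 − €2,040 = €34,899 for coinsurance.
30% of €34,899 = €10,469.70 falls to the member.
So the member owes €2,040 + €10,469.70 = €12,509.70 before any cap.
Year-to-date out-of-pocket would reach €560 + €12,509.70 = €13,069.70, above the €12,150 maximum, so the member pays only €12,150 − €560 = €11,590.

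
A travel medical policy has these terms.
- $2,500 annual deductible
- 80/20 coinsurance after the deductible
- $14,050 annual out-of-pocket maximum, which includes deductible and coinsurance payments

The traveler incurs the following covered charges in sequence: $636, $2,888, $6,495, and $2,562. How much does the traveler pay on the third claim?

Bill 1, $636: fully absorbed by the deductible. Traveler owes $636 (running OOP $636).
Bill 2, $2,888: deductible takes $1,864, $1,024 remains; traveler's 20% is $204.80. Cost to traveler: $2,068.80. OOP to date $2,704.80.
Bill 3, $6,495: deductible already satisfied, so traveler's share is 20% × $6,495 = $1,299. Cost to traveler: $1,299. OOP to date $4,003.80.

$1,299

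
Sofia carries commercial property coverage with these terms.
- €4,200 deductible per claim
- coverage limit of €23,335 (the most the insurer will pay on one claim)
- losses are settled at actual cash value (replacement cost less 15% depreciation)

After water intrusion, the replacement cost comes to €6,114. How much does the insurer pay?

Depreciate 15%: the covered value is €6,114 × 0.85 = €5,196.90.
Subtract the deductible: €5,196.90 − €4,200 = €996.90.
That's under the €23,335 cap, so the insurer reimburses the full €996.90.

€996.90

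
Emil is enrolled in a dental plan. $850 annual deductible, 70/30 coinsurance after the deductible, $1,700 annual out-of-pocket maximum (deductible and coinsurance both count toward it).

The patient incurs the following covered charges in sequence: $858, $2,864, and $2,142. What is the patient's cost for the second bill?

Claim 1 — $858: deductible takes $850, $8 remains; 30% of $8 = $2.40. Patient owes $852.40 (running OOP $852.40).
Claim 2 — $2,864: deductible already satisfied, so patient's share is 30% × $2,864 = $859.20. Adding that to $852.40 gives $1,711.60, past the $1,700 cap; patient pays only $1,700 − $852.40 = $847.60.

$847.60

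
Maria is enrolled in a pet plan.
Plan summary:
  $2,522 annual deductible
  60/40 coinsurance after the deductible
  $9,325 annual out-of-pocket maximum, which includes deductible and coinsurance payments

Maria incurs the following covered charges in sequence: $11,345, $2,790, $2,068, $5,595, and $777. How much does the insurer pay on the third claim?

$1,240.80

Claim 1 ($11,345): $2,522 to deductible, leaving $8,823; coinsurance $8,823 × 40% = $3,529.20. Owner owes $6,051.20 (running OOP $6,051.20). Plan pays $11,345 − $6,051.20 = $5,293.80.
Claim 2 ($2,790): deductible already satisfied, so owner's share is 40% × $2,790 = $1,116. Cost to owner: $1,116. OOP to date $7,167.20. Plan pays $2,790 − $1,116 = $1,674.
Claim 3 ($2,068): 40% coinsurance on $2,068 = $827.20. Owner owes $827.20 (running OOP $7,994.40). Insurer: $2,068 − $827.20 = $1,240.80.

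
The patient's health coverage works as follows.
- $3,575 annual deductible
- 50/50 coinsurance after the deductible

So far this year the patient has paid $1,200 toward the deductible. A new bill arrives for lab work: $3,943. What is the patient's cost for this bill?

Remaining deductible: $3,575 − $1,200 = $2,375.
After the $2,375 deductible portion, $3,943 − $2,375 = $1,568 is subject to coinsurance.
Coinsurance: $1,568 × 50% = $784.
That puts the patient's cost at $2,375 + $784 = $3,159.

$3,159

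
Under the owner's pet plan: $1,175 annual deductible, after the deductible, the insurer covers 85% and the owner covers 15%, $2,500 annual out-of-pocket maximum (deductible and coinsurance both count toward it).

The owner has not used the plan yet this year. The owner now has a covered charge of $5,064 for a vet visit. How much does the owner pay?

$1,758.35

Deductible not yet touched, so the first $1,175 of the bill goes to the deductible.
The remaining $3,889 (= $5,064 − $1,175) moves to coinsurance.
Coinsurance: $3,889 × 15% = $583.35.
So the owner owes $1,175 + $583.35 = $1,758.35 before any cap.
Year-to-date out-of-pocket becomes $0 + $1,758.35 = $1,758.35, still under the $2,500 maximum, so no cap applies.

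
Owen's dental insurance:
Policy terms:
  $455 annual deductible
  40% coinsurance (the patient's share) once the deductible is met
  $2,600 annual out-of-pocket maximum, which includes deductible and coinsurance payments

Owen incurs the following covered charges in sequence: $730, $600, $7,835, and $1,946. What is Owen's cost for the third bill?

$1,795

Claim 1 — $730: $455 to deductible, leaving $275; 40% of $275 = $110. Patient owes $565 (running OOP $565).
Claim 2 — $600: deductible already satisfied, so patient's share is 40% × $600 = $240. Patient owes $240 (running OOP $805).
Claim 3 — $7,835: deductible already satisfied, so patient's share is 40% × $7,835 = $3,134. OOP would hit $3,939 > $2,600, so the cap limits the patient to $2,600 − $805 = $1,795.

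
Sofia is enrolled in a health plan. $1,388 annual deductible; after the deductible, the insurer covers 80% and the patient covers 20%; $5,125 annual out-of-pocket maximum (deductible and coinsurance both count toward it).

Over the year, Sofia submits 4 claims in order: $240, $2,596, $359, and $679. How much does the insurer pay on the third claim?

$287.20

Bill 1, $240: entire amount goes to the deductible. Patient owes $240 (running OOP $240). Insurer: $240 − $240 = $0.
Bill 2, $2,596: $1,148 to deductible, leaving $1,448; patient's 20% is $289.60. Patient pays $1,437.60; OOP now $1,677.60. Insurer: $2,596 − $1,437.60 = $1,158.40.
Bill 3, $359: 20% coinsurance on $359 = $71.80. Patient owes $71.80 (running OOP $1,749.40). Insurer: $359 − $71.80 = $287.20.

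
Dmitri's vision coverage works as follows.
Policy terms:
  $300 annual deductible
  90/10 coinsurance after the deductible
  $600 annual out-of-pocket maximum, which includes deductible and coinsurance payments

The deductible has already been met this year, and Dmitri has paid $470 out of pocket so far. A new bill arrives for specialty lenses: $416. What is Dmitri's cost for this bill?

With the deductible met, the entire $416 is subject to coinsurance.
Coinsurance: $416 × 10% = $41.60.
Cumulative spending $470 + $41.60 = $511.60 stays under the $600 maximum.

$41.60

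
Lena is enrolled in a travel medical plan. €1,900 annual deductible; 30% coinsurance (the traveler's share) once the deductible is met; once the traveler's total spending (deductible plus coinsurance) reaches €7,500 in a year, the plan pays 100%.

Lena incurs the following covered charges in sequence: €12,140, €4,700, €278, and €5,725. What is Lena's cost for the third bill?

€83.40

Claim 1 (€12,140): €1,900 finishes the deductible; €10,240 goes to coinsurance; 30% of €10,240 = €3,072. Traveler owes €4,972 (running OOP €4,972).
Claim 2 (€4,700): deductible already satisfied, so traveler's share is 30% × €4,700 = €1,410. Traveler pays €1,410; OOP now €6,382.
Claim 3 (€278): deductible already satisfied, so traveler's share is 30% × €278 = €83.40. Cost to traveler: €83.40. OOP to date €6,465.40.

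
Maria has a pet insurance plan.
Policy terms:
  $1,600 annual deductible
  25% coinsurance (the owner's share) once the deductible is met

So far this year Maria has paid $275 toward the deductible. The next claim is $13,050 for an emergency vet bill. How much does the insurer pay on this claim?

$8,793.75

Remaining deductible: $1,600 − $275 = $1,325.
After the $1,325 deductible portion, $13,050 − $1,325 = $11,725 is subject to coinsurance.
Coinsurance: $11,725 × 25% = $2,931.25.
Owner responsibility: $1,325 + $2,931.25 = $4,256.25.
Insurer pays the balance: $13,050 − $4,256.25 = $8,793.75.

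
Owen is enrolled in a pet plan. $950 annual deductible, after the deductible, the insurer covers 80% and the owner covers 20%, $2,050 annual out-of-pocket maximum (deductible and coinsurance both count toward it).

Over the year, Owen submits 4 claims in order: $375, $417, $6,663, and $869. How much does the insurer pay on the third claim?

$5,405

Claim 1 ($375): fully absorbed by the deductible. Owner pays $375; OOP now $375. Insurer: $375 − $375 = $0.
Claim 2 ($417): fully absorbed by the deductible. Cost to owner: $417. OOP to date $792. Insurer: $417 − $417 = $0.
Claim 3 ($6,663): $158 to deductible, leaving $6,505; coinsurance $6,505 × 20% = $1,301. Together that's $158 + $1,301 = $1,459. That would push OOP to $2,251, over the $2,050 cap, so owner pays $2,050 − $792 = $1,258. Plan pays $6,663 − $1,258 = $5,405.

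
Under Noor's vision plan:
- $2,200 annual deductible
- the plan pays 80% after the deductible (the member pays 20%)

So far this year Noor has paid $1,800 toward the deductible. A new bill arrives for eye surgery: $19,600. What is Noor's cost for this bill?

Remaining deductible: $2,200 − $1,800 = $400.
After the $400 deductible portion, $19,600 − $400 = $19,200 is subject to coinsurance.
20% of $19,200 = $3,840 falls to the member.
Member responsibility: $400 + $3,840 = $4,240.

$4,240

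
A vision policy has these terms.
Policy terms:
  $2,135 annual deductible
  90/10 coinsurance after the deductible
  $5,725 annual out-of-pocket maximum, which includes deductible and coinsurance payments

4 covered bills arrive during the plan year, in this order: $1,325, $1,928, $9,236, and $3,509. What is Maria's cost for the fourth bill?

$350.90

Claim 1 ($1,325): fully absorbed by the deductible. Cost to member: $1,325. OOP to date $1,325.
Claim 2 ($1,928): $810 to deductible, leaving $1,118; coinsurance $1,118 × 10% = $111.80. Member pays $921.80; OOP now $2,246.80.
Claim 3 ($9,236): deductible met; 10% of $9,236 = $923.60. Cost to member: $923.60. OOP to date $3,170.40.
Claim 4 ($3,509): deductible met; 10% of $3,509 = $350.90. Cost to member: $350.90. OOP to date $3,521.30.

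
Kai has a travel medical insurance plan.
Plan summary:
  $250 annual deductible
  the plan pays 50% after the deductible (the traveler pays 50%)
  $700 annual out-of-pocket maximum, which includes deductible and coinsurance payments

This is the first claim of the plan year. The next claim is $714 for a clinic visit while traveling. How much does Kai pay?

$482

Deductible not yet touched, so the first $250 of the bill goes to the deductible.
The remaining $464 (= $714 − $250) moves to coinsurance.
Traveler's 50% share of $464 is $232.
So the traveler owes $250 + $232 = $482 before any cap.
Total out-of-pocket so far would be $0 + $482 = $482, below the $700 cap — no reduction.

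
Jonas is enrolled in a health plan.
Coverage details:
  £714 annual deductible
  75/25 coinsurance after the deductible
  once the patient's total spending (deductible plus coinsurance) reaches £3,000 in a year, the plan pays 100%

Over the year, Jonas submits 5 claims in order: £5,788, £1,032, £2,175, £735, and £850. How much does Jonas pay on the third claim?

£543.75

Claim 1 — £5,788: deductible takes £714, £5,074 remains; coinsurance £5,074 × 25% = £1,268.50. Patient pays £1,982.50; OOP now £1,982.50.
Claim 2 — £1,032: 25% coinsurance on £1,032 = £258. Cost to patient: £258. OOP to date £2,240.50.
Claim 3 — £2,175: deductible already satisfied, so patient's share is 25% × £2,175 = £543.75. Patient pays £543.75; OOP now £2,784.25.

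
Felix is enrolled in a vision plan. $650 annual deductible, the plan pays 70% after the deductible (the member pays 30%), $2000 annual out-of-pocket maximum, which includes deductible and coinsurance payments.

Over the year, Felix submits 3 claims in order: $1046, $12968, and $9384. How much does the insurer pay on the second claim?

Claim 1 — $1046: $650 to deductible, leaving $396; member's 30% is $118.80. Member pays $768.80; OOP now $768.80. Insurer: $1046 − $768.80 = $277.20.
Claim 2 — $12968: deductible already satisfied, so member's share is 30% × $12968 = $3890.40. OOP would hit $4659.20 > $2000, so the cap limits the member to $2000 − $768.80 = $1231.20. Insurer: $12968 − $1231.20 = $11736.80.

$11736.80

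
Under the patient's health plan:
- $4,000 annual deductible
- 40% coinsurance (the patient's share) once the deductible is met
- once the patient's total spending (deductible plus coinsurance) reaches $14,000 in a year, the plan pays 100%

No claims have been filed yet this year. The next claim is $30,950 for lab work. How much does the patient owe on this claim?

Nothing has been paid toward the $4,000 deductible, so the first $4,000 of this charge is applied there.
That leaves $30,950 − $4,000 = $26,950 for coinsurance.
Patient's 40% share of $26,950 is $10,780.
Patient responsibility before any cap: $4,000 + $10,780 = $14,780.
Adding $14,780 to the $0 already spent would give $14,780, which exceeds the $14,000 cap; the patient pays just $14,000 − $0 = $14,000.

$14,000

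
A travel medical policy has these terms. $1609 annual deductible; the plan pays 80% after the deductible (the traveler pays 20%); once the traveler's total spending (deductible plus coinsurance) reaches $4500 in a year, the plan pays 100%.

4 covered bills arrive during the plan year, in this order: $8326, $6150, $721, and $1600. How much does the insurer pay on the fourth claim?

$1426.60

#1 ($8326): deductible takes $1609, $6717 remains; traveler's 20% is $1343.40. Cost to traveler: $2952.40. OOP to date $2952.40. Plan pays $8326 − $2952.40 = $5373.60.
#2 ($6150): deductible already satisfied, so traveler's share is 20% × $6150 = $1230. Cost to traveler: $1230. OOP to date $4182.40. Plan pays $6150 − $1230 = $4920.
#3 ($721): deductible met; 20% of $721 = $144.20. Traveler owes $144.20 (running OOP $4326.60). Plan pays $721 − $144.20 = $576.80.
#4 ($1600): deductible already satisfied, so traveler's share is 20% × $1600 = $320. OOP would hit $4646.60 > $4500, so the cap limits the traveler to $4500 − $4326.60 = $173.40. Plan pays $1600 − $173.40 = $1426.60.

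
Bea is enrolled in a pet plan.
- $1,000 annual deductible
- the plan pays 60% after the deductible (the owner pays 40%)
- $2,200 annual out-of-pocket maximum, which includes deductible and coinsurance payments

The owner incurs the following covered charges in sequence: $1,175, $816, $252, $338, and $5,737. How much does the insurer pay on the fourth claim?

$202.80

#1 ($1,175): $1,000 finishes the deductible; $175 goes to coinsurance; coinsurance $175 × 40% = $70. Owner owes $1,070 (running OOP $1,070). Insurer: $1,175 − $1,070 = $105.
#2 ($816): deductible met; 40% of $816 = $326.40. Cost to owner: $326.40. OOP to date $1,396.40. Insurer: $816 − $326.40 = $489.60.
#3 ($252): 40% coinsurance on $252 = $100.80. Owner pays $100.80; OOP now $1,497.20. Plan pays $252 − $100.80 = $151.20.
#4 ($338): deductible already satisfied, so owner's share is 40% × $338 = $135.20. Cost to owner: $135.20. OOP to date $1,632.40. Insurer: $338 − $135.20 = $202.80.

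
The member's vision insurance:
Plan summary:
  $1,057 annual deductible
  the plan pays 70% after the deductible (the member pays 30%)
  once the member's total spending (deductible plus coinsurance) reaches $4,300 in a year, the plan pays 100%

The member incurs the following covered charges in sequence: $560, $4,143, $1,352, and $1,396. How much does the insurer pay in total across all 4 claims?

#1 ($560): entire amount goes to the deductible. Member pays $560; OOP now $560. Plan pays $560 − $560 = $0.
#2 ($4,143): $497 finishes the deductible; $3,646 goes to coinsurance; coinsurance $3,646 × 30% = $1,093.80. Cost to member: $1,590.80. OOP to date $2,150.80. Insurer: $4,143 − $1,590.80 = $2,552.20.
#3 ($1,352): 30% coinsurance on $1,352 = $405.60. Cost to member: $405.60. OOP to date $2,556.40. Plan pays $1,352 − $405.60 = $946.40.
#4 ($1,396): deductible already satisfied, so member's share is 30% × $1,396 = $418.80. Cost to member: $418.80. OOP to date $2,975.20. Insurer: $1,396 − $418.80 = $977.20.
Insurer total: $0 + $2,552.20 + $946.40 + $977.20 = $4,475.80.

$4,475.80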